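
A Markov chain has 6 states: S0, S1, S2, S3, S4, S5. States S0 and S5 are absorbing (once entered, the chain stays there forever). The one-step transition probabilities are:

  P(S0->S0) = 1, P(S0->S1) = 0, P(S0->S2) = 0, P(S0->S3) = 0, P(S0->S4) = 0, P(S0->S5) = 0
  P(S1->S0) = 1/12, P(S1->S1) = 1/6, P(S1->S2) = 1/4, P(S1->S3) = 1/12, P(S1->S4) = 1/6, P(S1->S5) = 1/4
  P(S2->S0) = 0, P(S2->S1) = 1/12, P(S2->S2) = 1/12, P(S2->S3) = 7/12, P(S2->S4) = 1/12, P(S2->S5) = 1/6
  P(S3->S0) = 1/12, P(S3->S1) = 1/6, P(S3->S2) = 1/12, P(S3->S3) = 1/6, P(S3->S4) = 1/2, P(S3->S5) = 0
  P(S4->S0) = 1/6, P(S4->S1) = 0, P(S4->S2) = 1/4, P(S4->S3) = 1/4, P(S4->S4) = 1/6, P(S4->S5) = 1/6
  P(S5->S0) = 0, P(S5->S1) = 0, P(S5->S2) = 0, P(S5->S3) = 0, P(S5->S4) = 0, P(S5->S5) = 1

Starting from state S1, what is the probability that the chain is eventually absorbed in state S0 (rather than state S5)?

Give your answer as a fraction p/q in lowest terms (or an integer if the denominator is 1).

Let a_i = P(absorbed in S0 | start in state i).
Boundary conditions: a_S0 = 1, a_S5 = 0.
For each transient state i, a_i = sum_j P(i->j) * a_j:
  a_S1 = 1/12*a_S0 + 1/6*a_S1 + 1/4*a_S2 + 1/12*a_S3 + 1/6*a_S4 + 1/4*a_S5
  a_S2 = 0*a_S0 + 1/12*a_S1 + 1/12*a_S2 + 7/12*a_S3 + 1/12*a_S4 + 1/6*a_S5
  a_S3 = 1/12*a_S0 + 1/6*a_S1 + 1/12*a_S2 + 1/6*a_S3 + 1/2*a_S4 + 0*a_S5
  a_S4 = 1/6*a_S0 + 0*a_S1 + 1/4*a_S2 + 1/4*a_S3 + 1/6*a_S4 + 1/6*a_S5

Substituting a_S0 = 1 and a_S5 = 0, rearrange to (I - Q) a = r where r[i] = P(i -> S0):
  [5/6, -1/4, -1/12, -1/6] . (a_S1, a_S2, a_S3, a_S4) = 1/12
  [-1/12, 11/12, -7/12, -1/12] . (a_S1, a_S2, a_S3, a_S4) = 0
  [-1/6, -1/12, 5/6, -1/2] . (a_S1, a_S2, a_S3, a_S4) = 1/12
  [0, -1/4, -1/4, 5/6] . (a_S1, a_S2, a_S3, a_S4) = 1/6

Solving yields:
  a_S1 = 1965/5522
  a_S2 = 1059/2761
  a_S3 = 122/251
  a_S4 = 2545/5522

Starting state is S1, so the absorption probability is a_S1 = 1965/5522.

Answer: 1965/5522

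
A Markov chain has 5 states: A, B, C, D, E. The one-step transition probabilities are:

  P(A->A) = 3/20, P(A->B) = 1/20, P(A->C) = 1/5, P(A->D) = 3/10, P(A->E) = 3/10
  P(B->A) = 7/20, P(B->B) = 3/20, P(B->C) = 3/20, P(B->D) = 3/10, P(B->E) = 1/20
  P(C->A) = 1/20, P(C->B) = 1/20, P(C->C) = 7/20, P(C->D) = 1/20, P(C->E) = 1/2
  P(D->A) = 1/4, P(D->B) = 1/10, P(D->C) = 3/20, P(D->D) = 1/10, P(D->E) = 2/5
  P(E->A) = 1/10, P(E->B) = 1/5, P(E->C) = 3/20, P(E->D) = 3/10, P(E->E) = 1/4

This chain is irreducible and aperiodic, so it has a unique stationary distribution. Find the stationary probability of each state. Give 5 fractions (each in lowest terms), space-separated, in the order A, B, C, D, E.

The stationary distribution satisfies pi = pi * P, i.e.:
  pi_A = 3/20*pi_A + 7/20*pi_B + 1/20*pi_C + 1/4*pi_D + 1/10*pi_E
  pi_B = 1/20*pi_A + 3/20*pi_B + 1/20*pi_C + 1/10*pi_D + 1/5*pi_E
  pi_C = 1/5*pi_A + 3/20*pi_B + 7/20*pi_C + 3/20*pi_D + 3/20*pi_E
  pi_D = 3/10*pi_A + 3/10*pi_B + 1/20*pi_C + 1/10*pi_D + 3/10*pi_E
  pi_E = 3/10*pi_A + 1/20*pi_B + 1/2*pi_C + 2/5*pi_D + 1/4*pi_E
with normalization: pi_A + pi_B + pi_C + pi_D + pi_E = 1.

Using the first 4 balance equations plus normalization, the linear system A*pi = b is:
  [-17/20, 7/20, 1/20, 1/4, 1/10] . pi = 0
  [1/20, -17/20, 1/20, 1/10, 1/5] . pi = 0
  [1/5, 3/20, -13/20, 3/20, 3/20] . pi = 0
  [3/10, 3/10, 1/20, -9/10, 3/10] . pi = 0
  [1, 1, 1, 1, 1] . pi = 1

Solving yields:
  pi_A = 2319/14555
  pi_B = 1741/14555
  pi_C = 2874/14555
  pi_D = 608/2911
  pi_E = 4581/14555

Verification (pi * P):
  2319/14555*3/20 + 1741/14555*7/20 + 2874/14555*1/20 + 608/2911*1/4 + 4581/14555*1/10 = 2319/14555 = pi_A  (ok)
  2319/14555*1/20 + 1741/14555*3/20 + 2874/14555*1/20 + 608/2911*1/10 + 4581/14555*1/5 = 1741/14555 = pi_B  (ok)
  2319/14555*1/5 + 1741/14555*3/20 + 2874/14555*7/20 + 608/2911*3/20 + 4581/14555*3/20 = 2874/14555 = pi_C  (ok)
  2319/14555*3/10 + 1741/14555*3/10 + 2874/14555*1/20 + 608/2911*1/10 + 4581/14555*3/10 = 608/2911 = pi_D  (ok)
  2319/14555*3/10 + 1741/14555*1/20 + 2874/14555*1/2 + 608/2911*2/5 + 4581/14555*1/4 = 4581/14555 = pi_E  (ok)

Answer: 2319/14555 1741/14555 2874/14555 608/2911 4581/14555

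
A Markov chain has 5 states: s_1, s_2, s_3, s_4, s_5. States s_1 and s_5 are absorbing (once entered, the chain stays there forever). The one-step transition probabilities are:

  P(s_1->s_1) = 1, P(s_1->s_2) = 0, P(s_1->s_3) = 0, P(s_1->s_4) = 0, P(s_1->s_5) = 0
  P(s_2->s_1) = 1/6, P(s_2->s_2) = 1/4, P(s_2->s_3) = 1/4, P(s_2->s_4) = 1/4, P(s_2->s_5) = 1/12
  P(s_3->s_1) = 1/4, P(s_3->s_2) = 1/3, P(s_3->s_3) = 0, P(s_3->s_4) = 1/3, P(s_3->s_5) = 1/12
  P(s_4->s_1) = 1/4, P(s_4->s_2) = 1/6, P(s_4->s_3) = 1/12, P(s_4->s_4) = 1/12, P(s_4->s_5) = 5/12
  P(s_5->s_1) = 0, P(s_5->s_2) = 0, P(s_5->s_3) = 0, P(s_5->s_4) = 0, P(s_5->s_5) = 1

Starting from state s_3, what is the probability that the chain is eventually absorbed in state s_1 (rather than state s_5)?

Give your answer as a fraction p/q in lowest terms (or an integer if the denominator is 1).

Answer: 527/912

Derivation:
Let a_i = P(absorbed in s_1 | start in state i).
Boundary conditions: a_s_1 = 1, a_s_5 = 0.
For each transient state i, a_i = sum_j P(i->j) * a_j:
  a_s_2 = 1/6*a_s_1 + 1/4*a_s_2 + 1/4*a_s_3 + 1/4*a_s_4 + 1/12*a_s_5
  a_s_3 = 1/4*a_s_1 + 1/3*a_s_2 + 0*a_s_3 + 1/3*a_s_4 + 1/12*a_s_5
  a_s_4 = 1/4*a_s_1 + 1/6*a_s_2 + 1/12*a_s_3 + 1/12*a_s_4 + 5/12*a_s_5

Substituting a_s_1 = 1 and a_s_5 = 0, rearrange to (I - Q) a = r where r[i] = P(i -> s_1):
  [3/4, -1/4, -1/4] . (a_s_2, a_s_3, a_s_4) = 1/6
  [-1/3, 1, -1/3] . (a_s_2, a_s_3, a_s_4) = 1/4
  [-1/6, -1/12, 11/12] . (a_s_2, a_s_3, a_s_4) = 1/4

Solving yields:
  a_s_2 = 127/228
  a_s_3 = 527/912
  a_s_4 = 389/912

Starting state is s_3, so the absorption probability is a_s_3 = 527/912.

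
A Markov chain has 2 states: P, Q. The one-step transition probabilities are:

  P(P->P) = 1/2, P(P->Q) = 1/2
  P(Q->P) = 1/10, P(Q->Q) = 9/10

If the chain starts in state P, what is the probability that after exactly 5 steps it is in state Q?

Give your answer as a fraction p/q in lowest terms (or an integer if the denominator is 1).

Computing P^5 by repeated multiplication:
P^1 =
  P: [1/2, 1/2]
  Q: [1/10, 9/10]
P^2 =
  P: [3/10, 7/10]
  Q: [7/50, 43/50]
P^3 =
  P: [11/50, 39/50]
  Q: [39/250, 211/250]
P^4 =
  P: [47/250, 203/250]
  Q: [203/1250, 1047/1250]
P^5 =
  P: [219/1250, 1031/1250]
  Q: [1031/6250, 5219/6250]

(P^5)[P -> Q] = 1031/1250

Answer: 1031/1250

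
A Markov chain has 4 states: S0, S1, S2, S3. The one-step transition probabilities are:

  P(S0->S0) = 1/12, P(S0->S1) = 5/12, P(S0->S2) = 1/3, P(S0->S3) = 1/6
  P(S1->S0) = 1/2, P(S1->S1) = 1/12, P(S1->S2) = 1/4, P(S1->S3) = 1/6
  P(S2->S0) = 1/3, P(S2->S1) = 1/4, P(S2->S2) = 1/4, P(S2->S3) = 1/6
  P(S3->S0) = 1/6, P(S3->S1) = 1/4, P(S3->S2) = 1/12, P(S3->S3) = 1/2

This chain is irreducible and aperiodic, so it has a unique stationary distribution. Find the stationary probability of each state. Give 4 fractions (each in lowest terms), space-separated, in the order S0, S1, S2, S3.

Answer: 55/206 26/103 95/412 1/4

Derivation:
The stationary distribution satisfies pi = pi * P, i.e.:
  pi_S0 = 1/12*pi_S0 + 1/2*pi_S1 + 1/3*pi_S2 + 1/6*pi_S3
  pi_S1 = 5/12*pi_S0 + 1/12*pi_S1 + 1/4*pi_S2 + 1/4*pi_S3
  pi_S2 = 1/3*pi_S0 + 1/4*pi_S1 + 1/4*pi_S2 + 1/12*pi_S3
  pi_S3 = 1/6*pi_S0 + 1/6*pi_S1 + 1/6*pi_S2 + 1/2*pi_S3
with normalization: pi_S0 + pi_S1 + pi_S2 + pi_S3 = 1.

Using the first 3 balance equations plus normalization, the linear system A*pi = b is:
  [-11/12, 1/2, 1/3, 1/6] . pi = 0
  [5/12, -11/12, 1/4, 1/4] . pi = 0
  [1/3, 1/4, -3/4, 1/12] . pi = 0
  [1, 1, 1, 1] . pi = 1

Solving yields:
  pi_S0 = 55/206
  pi_S1 = 26/103
  pi_S2 = 95/412
  pi_S3 = 1/4

Verification (pi * P):
  55/206*1/12 + 26/103*1/2 + 95/412*1/3 + 1/4*1/6 = 55/206 = pi_S0  (ok)
  55/206*5/12 + 26/103*1/12 + 95/412*1/4 + 1/4*1/4 = 26/103 = pi_S1  (ok)
  55/206*1/3 + 26/103*1/4 + 95/412*1/4 + 1/4*1/12 = 95/412 = pi_S2  (ok)
  55/206*1/6 + 26/103*1/6 + 95/412*1/6 + 1/4*1/2 = 1/4 = pi_S3  (ok)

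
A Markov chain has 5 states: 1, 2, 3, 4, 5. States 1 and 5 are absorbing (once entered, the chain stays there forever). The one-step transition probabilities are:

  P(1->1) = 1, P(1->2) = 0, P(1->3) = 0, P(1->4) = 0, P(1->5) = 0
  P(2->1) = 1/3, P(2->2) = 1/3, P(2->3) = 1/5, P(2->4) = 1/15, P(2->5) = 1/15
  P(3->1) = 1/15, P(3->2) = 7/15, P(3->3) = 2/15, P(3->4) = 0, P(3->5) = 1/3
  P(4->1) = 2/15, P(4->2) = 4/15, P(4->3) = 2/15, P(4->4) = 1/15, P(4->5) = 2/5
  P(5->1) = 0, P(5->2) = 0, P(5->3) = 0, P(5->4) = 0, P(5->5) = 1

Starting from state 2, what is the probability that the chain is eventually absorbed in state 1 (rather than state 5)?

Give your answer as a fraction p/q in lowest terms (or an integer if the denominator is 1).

Answer: 49/73

Derivation:
Let a_i = P(absorbed in 1 | start in state i).
Boundary conditions: a_1 = 1, a_5 = 0.
For each transient state i, a_i = sum_j P(i->j) * a_j:
  a_2 = 1/3*a_1 + 1/3*a_2 + 1/5*a_3 + 1/15*a_4 + 1/15*a_5
  a_3 = 1/15*a_1 + 7/15*a_2 + 2/15*a_3 + 0*a_4 + 1/3*a_5
  a_4 = 2/15*a_1 + 4/15*a_2 + 2/15*a_3 + 1/15*a_4 + 2/5*a_5

Substituting a_1 = 1 and a_5 = 0, rearrange to (I - Q) a = r where r[i] = P(i -> 1):
  [2/3, -1/5, -1/15] . (a_2, a_3, a_4) = 1/3
  [-7/15, 13/15, 0] . (a_2, a_3, a_4) = 1/15
  [-4/15, -2/15, 14/15] . (a_2, a_3, a_4) = 2/15

Solving yields:
  a_2 = 49/73
  a_3 = 32/73
  a_4 = 29/73

Starting state is 2, so the absorption probability is a_2 = 49/73.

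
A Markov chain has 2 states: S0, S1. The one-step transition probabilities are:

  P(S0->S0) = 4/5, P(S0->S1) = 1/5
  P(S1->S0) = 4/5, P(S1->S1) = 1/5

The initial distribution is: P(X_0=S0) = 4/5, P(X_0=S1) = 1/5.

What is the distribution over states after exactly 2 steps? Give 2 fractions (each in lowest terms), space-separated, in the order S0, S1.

Answer: 4/5 1/5

Derivation:
Propagating the distribution step by step (d_{t+1} = d_t * P):
d_0 = (S0=4/5, S1=1/5)
  d_1[S0] = 4/5*4/5 + 1/5*4/5 = 4/5
  d_1[S1] = 4/5*1/5 + 1/5*1/5 = 1/5
d_1 = (S0=4/5, S1=1/5)
  d_2[S0] = 4/5*4/5 + 1/5*4/5 = 4/5
  d_2[S1] = 4/5*1/5 + 1/5*1/5 = 1/5
d_2 = (S0=4/5, S1=1/5)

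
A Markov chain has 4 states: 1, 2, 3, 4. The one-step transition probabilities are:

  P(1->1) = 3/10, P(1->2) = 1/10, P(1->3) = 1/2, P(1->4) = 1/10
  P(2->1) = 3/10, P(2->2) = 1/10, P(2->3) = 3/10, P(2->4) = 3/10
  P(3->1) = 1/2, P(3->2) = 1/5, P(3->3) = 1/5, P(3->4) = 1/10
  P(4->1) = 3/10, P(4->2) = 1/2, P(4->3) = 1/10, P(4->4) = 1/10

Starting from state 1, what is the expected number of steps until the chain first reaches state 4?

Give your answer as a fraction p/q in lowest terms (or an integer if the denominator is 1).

Answer: 55/7

Derivation:
Let h_i = expected steps to first reach 4 from state i.
Boundary: h_4 = 0.
First-step equations for the other states:
  h_1 = 1 + 3/10*h_1 + 1/10*h_2 + 1/2*h_3 + 1/10*h_4
  h_2 = 1 + 3/10*h_1 + 1/10*h_2 + 3/10*h_3 + 3/10*h_4
  h_3 = 1 + 1/2*h_1 + 1/5*h_2 + 1/5*h_3 + 1/10*h_4

Substituting h_4 = 0 and rearranging gives the linear system (I - Q) h = 1:
  [7/10, -1/10, -1/2] . (h_1, h_2, h_3) = 1
  [-3/10, 9/10, -3/10] . (h_1, h_2, h_3) = 1
  [-1/2, -1/5, 4/5] . (h_1, h_2, h_3) = 1

Solving yields:
  h_1 = 55/7
  h_2 = 265/42
  h_3 = 325/42

Starting state is 1, so the expected hitting time is h_1 = 55/7.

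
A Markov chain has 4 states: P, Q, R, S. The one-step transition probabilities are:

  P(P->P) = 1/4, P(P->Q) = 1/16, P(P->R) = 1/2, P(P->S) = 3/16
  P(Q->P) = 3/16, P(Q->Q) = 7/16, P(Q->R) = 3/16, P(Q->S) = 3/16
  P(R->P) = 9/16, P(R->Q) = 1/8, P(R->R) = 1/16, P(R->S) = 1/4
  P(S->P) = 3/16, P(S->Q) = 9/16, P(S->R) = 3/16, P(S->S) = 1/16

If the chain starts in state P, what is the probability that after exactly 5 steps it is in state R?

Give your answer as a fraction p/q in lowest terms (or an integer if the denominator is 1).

Answer: 66787/262144

Derivation:
Computing P^5 by repeated multiplication:
P^1 =
  P: [1/4, 1/16, 1/2, 3/16]
  Q: [3/16, 7/16, 3/16, 3/16]
  R: [9/16, 1/8, 1/16, 1/4]
  S: [3/16, 9/16, 3/16, 1/16]
P^2 =
  P: [25/64, 27/128, 13/64, 25/128]
  Q: [69/256, 85/256, 57/256, 45/256]
  R: [63/256, 61/256, 91/256, 41/256]
  S: [69/256, 81/256, 57/256, 49/256]
P^3 =
  P: [295/1024, 129/512, 291/1024, 45/256]
  Q: [1179/4096, 1183/4096, 999/4096, 735/4096]
  R: [1377/4096, 1041/4096, 901/4096, 777/4096]
  S: [1179/4096, 1191/4096, 999/4096, 727/4096]
P^4 =
  P: [5113/16384, 4303/16384, 3965/16384, 3003/16384]
  Q: [19461/65536, 18073/65536, 16185/65536, 11817/65536]
  R: [19071/65536, 17459/65536, 17371/65536, 11635/65536]
  S: [19461/65536, 18057/65536, 16185/65536, 11833/65536]
P^5 =
  P: [78055/262144, 70191/262144, 66787/262144, 47111/262144]
  Q: [313179/1048576, 284695/1048576, 261543/1048576, 189159/1048576]
  R: [319905/1048576, 280741/1048576, 257221/1048576, 190709/1048576]
  S: [313179/1048576, 284727/1048576, 261543/1048576, 189127/1048576]

(P^5)[P -> R] = 66787/262144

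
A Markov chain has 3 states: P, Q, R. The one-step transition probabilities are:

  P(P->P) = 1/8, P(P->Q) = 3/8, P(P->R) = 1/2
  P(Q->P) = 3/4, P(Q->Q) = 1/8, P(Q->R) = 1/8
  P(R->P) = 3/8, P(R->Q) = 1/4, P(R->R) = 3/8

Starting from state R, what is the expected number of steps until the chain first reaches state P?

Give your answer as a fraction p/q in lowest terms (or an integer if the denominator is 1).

Answer: 24/11

Derivation:
Let h_i = expected steps to first reach P from state i.
Boundary: h_P = 0.
First-step equations for the other states:
  h_Q = 1 + 3/4*h_P + 1/8*h_Q + 1/8*h_R
  h_R = 1 + 3/8*h_P + 1/4*h_Q + 3/8*h_R

Substituting h_P = 0 and rearranging gives the linear system (I - Q) h = 1:
  [7/8, -1/8] . (h_Q, h_R) = 1
  [-1/4, 5/8] . (h_Q, h_R) = 1

Solving yields:
  h_Q = 16/11
  h_R = 24/11

Starting state is R, so the expected hitting time is h_R = 24/11.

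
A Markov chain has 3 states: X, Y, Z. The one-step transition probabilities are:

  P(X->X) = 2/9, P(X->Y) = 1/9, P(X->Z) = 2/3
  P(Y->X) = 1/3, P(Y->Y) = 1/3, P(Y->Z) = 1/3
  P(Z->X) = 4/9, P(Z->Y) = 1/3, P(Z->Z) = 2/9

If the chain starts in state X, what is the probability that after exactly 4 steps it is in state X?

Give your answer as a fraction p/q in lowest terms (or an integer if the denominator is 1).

Answer: 2257/6561

Derivation:
Computing P^4 by repeated multiplication:
P^1 =
  X: [2/9, 1/9, 2/3]
  Y: [1/3, 1/3, 1/3]
  Z: [4/9, 1/3, 2/9]
P^2 =
  X: [31/81, 23/81, 1/3]
  Y: [1/3, 7/27, 11/27]
  Z: [25/81, 19/81, 37/81]
P^3 =
  X: [239/729, 181/729, 103/243]
  Y: [83/243, 7/27, 97/243]
  Z: [85/243, 193/729, 281/729]
P^4 =
  X: [2257/6561, 1709/6561, 865/2187]
  Y: [743/2187, 563/2187, 881/2187]
  Z: [2213/6561, 559/2187, 2671/6561]

(P^4)[X -> X] = 2257/6561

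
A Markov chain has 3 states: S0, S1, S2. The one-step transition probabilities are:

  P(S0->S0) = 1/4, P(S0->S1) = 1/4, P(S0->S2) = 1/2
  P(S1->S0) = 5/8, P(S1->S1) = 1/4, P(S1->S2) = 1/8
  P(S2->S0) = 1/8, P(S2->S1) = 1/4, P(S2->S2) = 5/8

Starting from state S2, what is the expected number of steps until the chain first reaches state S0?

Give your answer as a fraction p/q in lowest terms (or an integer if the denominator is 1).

Let h_i = expected steps to first reach S0 from state i.
Boundary: h_S0 = 0.
First-step equations for the other states:
  h_S1 = 1 + 5/8*h_S0 + 1/4*h_S1 + 1/8*h_S2
  h_S2 = 1 + 1/8*h_S0 + 1/4*h_S1 + 5/8*h_S2

Substituting h_S0 = 0 and rearranging gives the linear system (I - Q) h = 1:
  [3/4, -1/8] . (h_S1, h_S2) = 1
  [-1/4, 3/8] . (h_S1, h_S2) = 1

Solving yields:
  h_S1 = 2
  h_S2 = 4

Starting state is S2, so the expected hitting time is h_S2 = 4.

Answer: 4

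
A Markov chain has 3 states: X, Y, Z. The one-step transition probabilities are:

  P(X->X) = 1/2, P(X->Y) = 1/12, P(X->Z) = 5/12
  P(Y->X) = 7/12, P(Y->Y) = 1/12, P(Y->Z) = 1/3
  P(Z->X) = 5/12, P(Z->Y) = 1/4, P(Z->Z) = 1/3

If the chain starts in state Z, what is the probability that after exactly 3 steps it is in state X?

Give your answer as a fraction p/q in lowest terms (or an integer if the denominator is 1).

Computing P^3 by repeated multiplication:
P^1 =
  X: [1/2, 1/12, 5/12]
  Y: [7/12, 1/12, 1/3]
  Z: [5/12, 1/4, 1/3]
P^2 =
  X: [17/36, 11/72, 3/8]
  Y: [23/48, 5/36, 55/144]
  Z: [71/144, 5/36, 53/144]
P^3 =
  X: [13/27, 7/48, 161/432]
  Y: [829/1728, 127/864, 215/576]
  Z: [277/576, 125/864, 647/1728]

(P^3)[Z -> X] = 277/576

Answer: 277/576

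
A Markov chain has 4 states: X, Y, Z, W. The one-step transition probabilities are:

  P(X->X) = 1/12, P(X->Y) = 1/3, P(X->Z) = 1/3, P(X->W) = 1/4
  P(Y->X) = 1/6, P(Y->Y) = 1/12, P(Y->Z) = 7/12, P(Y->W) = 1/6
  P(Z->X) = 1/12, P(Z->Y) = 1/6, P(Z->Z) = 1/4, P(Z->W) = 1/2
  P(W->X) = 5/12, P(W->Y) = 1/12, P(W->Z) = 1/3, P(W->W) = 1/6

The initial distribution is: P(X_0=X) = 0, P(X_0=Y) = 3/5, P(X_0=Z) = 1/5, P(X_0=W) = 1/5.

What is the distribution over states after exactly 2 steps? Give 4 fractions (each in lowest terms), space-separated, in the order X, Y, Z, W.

Answer: 61/360 31/180 23/72 61/180

Derivation:
Propagating the distribution step by step (d_{t+1} = d_t * P):
d_0 = (X=0, Y=3/5, Z=1/5, W=1/5)
  d_1[X] = 0*1/12 + 3/5*1/6 + 1/5*1/12 + 1/5*5/12 = 1/5
  d_1[Y] = 0*1/3 + 3/5*1/12 + 1/5*1/6 + 1/5*1/12 = 1/10
  d_1[Z] = 0*1/3 + 3/5*7/12 + 1/5*1/4 + 1/5*1/3 = 7/15
  d_1[W] = 0*1/4 + 3/5*1/6 + 1/5*1/2 + 1/5*1/6 = 7/30
d_1 = (X=1/5, Y=1/10, Z=7/15, W=7/30)
  d_2[X] = 1/5*1/12 + 1/10*1/6 + 7/15*1/12 + 7/30*5/12 = 61/360
  d_2[Y] = 1/5*1/3 + 1/10*1/12 + 7/15*1/6 + 7/30*1/12 = 31/180
  d_2[Z] = 1/5*1/3 + 1/10*7/12 + 7/15*1/4 + 7/30*1/3 = 23/72
  d_2[W] = 1/5*1/4 + 1/10*1/6 + 7/15*1/2 + 7/30*1/6 = 61/180
d_2 = (X=61/360, Y=31/180, Z=23/72, W=61/180)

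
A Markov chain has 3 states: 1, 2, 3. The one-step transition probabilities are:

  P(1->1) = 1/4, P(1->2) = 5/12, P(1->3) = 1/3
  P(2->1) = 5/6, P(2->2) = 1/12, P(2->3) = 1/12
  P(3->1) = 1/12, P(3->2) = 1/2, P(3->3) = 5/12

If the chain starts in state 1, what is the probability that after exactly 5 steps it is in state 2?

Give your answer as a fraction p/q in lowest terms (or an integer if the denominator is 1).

Answer: 41071/124416

Derivation:
Computing P^5 by repeated multiplication:
P^1 =
  1: [1/4, 5/12, 1/3]
  2: [5/6, 1/12, 1/12]
  3: [1/12, 1/2, 5/12]
P^2 =
  1: [7/16, 11/36, 37/144]
  2: [41/144, 19/48, 23/72]
  3: [17/36, 41/144, 35/144]
P^3 =
  1: [37/96, 581/1728, 481/1728]
  2: [739/1728, 269/864, 451/1728]
  3: [649/1728, 197/576, 61/216]
P^4 =
  1: [307/768, 6797/20736, 2825/10368]
  2: [503/1296, 257/768, 5749/20736]
  3: [8345/20736, 1691/5184, 5627/20736]
P^5 =
  1: [10943/27648, 41071/124416, 68203/248832]
  2: [99283/248832, 81673/248832, 16969/62208]
  3: [49151/124416, 9139/27648, 68279/248832]

(P^5)[1 -> 2] = 41071/124416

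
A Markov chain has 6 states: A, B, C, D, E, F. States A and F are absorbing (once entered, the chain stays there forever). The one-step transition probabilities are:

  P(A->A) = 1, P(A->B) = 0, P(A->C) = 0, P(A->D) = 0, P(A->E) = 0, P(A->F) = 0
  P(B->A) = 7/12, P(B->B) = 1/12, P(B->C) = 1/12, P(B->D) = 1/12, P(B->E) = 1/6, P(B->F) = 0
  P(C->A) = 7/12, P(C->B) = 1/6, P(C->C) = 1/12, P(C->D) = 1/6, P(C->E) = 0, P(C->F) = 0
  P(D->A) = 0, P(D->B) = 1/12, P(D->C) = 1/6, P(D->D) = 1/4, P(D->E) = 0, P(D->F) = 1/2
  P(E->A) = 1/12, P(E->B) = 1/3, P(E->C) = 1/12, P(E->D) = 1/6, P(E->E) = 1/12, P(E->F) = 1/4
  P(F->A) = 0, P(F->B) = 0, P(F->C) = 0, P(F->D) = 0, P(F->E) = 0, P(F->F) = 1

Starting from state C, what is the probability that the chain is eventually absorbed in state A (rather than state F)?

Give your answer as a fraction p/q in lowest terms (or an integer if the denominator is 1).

Let a_i = P(absorbed in A | start in state i).
Boundary conditions: a_A = 1, a_F = 0.
For each transient state i, a_i = sum_j P(i->j) * a_j:
  a_B = 7/12*a_A + 1/12*a_B + 1/12*a_C + 1/12*a_D + 1/6*a_E + 0*a_F
  a_C = 7/12*a_A + 1/6*a_B + 1/12*a_C + 1/6*a_D + 0*a_E + 0*a_F
  a_D = 0*a_A + 1/12*a_B + 1/6*a_C + 1/4*a_D + 0*a_E + 1/2*a_F
  a_E = 1/12*a_A + 1/3*a_B + 1/12*a_C + 1/6*a_D + 1/12*a_E + 1/4*a_F

Substituting a_A = 1 and a_F = 0, rearrange to (I - Q) a = r where r[i] = P(i -> A):
  [11/12, -1/12, -1/12, -1/6] . (a_B, a_C, a_D, a_E) = 7/12
  [-1/6, 11/12, -1/6, 0] . (a_B, a_C, a_D, a_E) = 7/12
  [-1/12, -1/6, 3/4, 0] . (a_B, a_C, a_D, a_E) = 0
  [-1/3, -1/12, -1/6, 11/12] . (a_B, a_C, a_D, a_E) = 1/12

Solving yields:
  a_B = 4267/5125
  a_C = 4297/5125
  a_D = 1429/5125
  a_E = 2668/5125

Starting state is C, so the absorption probability is a_C = 4297/5125.

Answer: 4297/5125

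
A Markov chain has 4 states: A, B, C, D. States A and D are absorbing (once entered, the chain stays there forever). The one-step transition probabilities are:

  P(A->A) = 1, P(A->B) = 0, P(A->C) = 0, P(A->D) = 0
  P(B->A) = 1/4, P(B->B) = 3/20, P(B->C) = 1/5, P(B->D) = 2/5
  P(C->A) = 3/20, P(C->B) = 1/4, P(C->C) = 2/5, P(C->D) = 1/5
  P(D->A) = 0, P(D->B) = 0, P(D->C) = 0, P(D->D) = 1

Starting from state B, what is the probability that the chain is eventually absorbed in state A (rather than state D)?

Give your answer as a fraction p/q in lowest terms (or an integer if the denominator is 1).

Let a_i = P(absorbed in A | start in state i).
Boundary conditions: a_A = 1, a_D = 0.
For each transient state i, a_i = sum_j P(i->j) * a_j:
  a_B = 1/4*a_A + 3/20*a_B + 1/5*a_C + 2/5*a_D
  a_C = 3/20*a_A + 1/4*a_B + 2/5*a_C + 1/5*a_D

Substituting a_A = 1 and a_D = 0, rearrange to (I - Q) a = r where r[i] = P(i -> A):
  [17/20, -1/5] . (a_B, a_C) = 1/4
  [-1/4, 3/5] . (a_B, a_C) = 3/20

Solving yields:
  a_B = 9/23
  a_C = 19/46

Starting state is B, so the absorption probability is a_B = 9/23.

Answer: 9/23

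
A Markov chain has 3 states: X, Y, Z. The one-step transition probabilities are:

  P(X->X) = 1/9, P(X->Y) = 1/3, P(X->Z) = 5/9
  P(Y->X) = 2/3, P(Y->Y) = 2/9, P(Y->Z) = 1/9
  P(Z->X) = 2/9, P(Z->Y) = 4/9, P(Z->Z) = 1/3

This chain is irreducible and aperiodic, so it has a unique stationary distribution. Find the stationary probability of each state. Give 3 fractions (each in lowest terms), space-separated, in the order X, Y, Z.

The stationary distribution satisfies pi = pi * P, i.e.:
  pi_X = 1/9*pi_X + 2/3*pi_Y + 2/9*pi_Z
  pi_Y = 1/3*pi_X + 2/9*pi_Y + 4/9*pi_Z
  pi_Z = 5/9*pi_X + 1/9*pi_Y + 1/3*pi_Z
with normalization: pi_X + pi_Y + pi_Z = 1.

Using the first 2 balance equations plus normalization, the linear system A*pi = b is:
  [-8/9, 2/3, 2/9] . pi = 0
  [1/3, -7/9, 4/9] . pi = 0
  [1, 1, 1] . pi = 1

Solving yields:
  pi_X = 1/3
  pi_Y = 1/3
  pi_Z = 1/3

Verification (pi * P):
  1/3*1/9 + 1/3*2/3 + 1/3*2/9 = 1/3 = pi_X  (ok)
  1/3*1/3 + 1/3*2/9 + 1/3*4/9 = 1/3 = pi_Y  (ok)
  1/3*5/9 + 1/3*1/9 + 1/3*1/3 = 1/3 = pi_Z  (ok)

Answer: 1/3 1/3 1/3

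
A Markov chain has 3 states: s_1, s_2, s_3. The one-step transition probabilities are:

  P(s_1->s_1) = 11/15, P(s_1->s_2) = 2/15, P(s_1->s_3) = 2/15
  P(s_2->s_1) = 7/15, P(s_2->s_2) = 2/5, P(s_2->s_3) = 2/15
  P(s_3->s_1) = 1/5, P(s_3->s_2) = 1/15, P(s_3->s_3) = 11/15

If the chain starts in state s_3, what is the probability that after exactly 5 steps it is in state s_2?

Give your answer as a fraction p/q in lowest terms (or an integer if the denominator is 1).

Computing P^5 by repeated multiplication:
P^1 =
  s_1: [11/15, 2/15, 2/15]
  s_2: [7/15, 2/5, 2/15]
  s_3: [1/5, 1/15, 11/15]
P^2 =
  s_1: [47/75, 4/25, 16/75]
  s_2: [5/9, 52/225, 16/75]
  s_3: [73/225, 23/225, 43/75]
P^3 =
  s_1: [649/1125, 182/1125, 98/375]
  s_2: [1883/3375, 122/675, 98/375]
  s_3: [1351/3375, 413/3375, 179/375]
P^4 =
  s_1: [1859/3375, 2684/16875, 544/1875]
  s_2: [27629/50625, 8308/50625, 544/1875]
  s_3: [4517/10125, 6791/50625, 787/1875]
P^5 =
  s_1: [135721/253125, 7918/50625, 2882/9375]
  s_2: [406139/759375, 119794/759375, 2882/9375]
  s_3: [359719/759375, 21433/151875, 3611/9375]

(P^5)[s_3 -> s_2] = 21433/151875

Answer: 21433/151875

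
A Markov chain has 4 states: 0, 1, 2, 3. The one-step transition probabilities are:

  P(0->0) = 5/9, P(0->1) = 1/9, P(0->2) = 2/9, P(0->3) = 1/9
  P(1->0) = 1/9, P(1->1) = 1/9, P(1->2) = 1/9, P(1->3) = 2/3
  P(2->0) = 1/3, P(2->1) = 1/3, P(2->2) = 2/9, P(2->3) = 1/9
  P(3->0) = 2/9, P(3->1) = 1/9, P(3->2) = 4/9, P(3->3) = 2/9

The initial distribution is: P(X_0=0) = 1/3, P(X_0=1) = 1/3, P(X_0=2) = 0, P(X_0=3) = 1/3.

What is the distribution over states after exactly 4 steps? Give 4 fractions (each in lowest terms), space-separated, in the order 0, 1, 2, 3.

Propagating the distribution step by step (d_{t+1} = d_t * P):
d_0 = (0=1/3, 1=1/3, 2=0, 3=1/3)
  d_1[0] = 1/3*5/9 + 1/3*1/9 + 0*1/3 + 1/3*2/9 = 8/27
  d_1[1] = 1/3*1/9 + 1/3*1/9 + 0*1/3 + 1/3*1/9 = 1/9
  d_1[2] = 1/3*2/9 + 1/3*1/9 + 0*2/9 + 1/3*4/9 = 7/27
  d_1[3] = 1/3*1/9 + 1/3*2/3 + 0*1/9 + 1/3*2/9 = 1/3
d_1 = (0=8/27, 1=1/9, 2=7/27, 3=1/3)
  d_2[0] = 8/27*5/9 + 1/9*1/9 + 7/27*1/3 + 1/3*2/9 = 82/243
  d_2[1] = 8/27*1/9 + 1/9*1/9 + 7/27*1/3 + 1/3*1/9 = 41/243
  d_2[2] = 8/27*2/9 + 1/9*1/9 + 7/27*2/9 + 1/3*4/9 = 23/81
  d_2[3] = 8/27*1/9 + 1/9*2/3 + 7/27*1/9 + 1/3*2/9 = 17/81
d_2 = (0=82/243, 1=41/243, 2=23/81, 3=17/81)
  d_3[0] = 82/243*5/9 + 41/243*1/9 + 23/81*1/3 + 17/81*2/9 = 760/2187
  d_3[1] = 82/243*1/9 + 41/243*1/9 + 23/81*1/3 + 17/81*1/9 = 127/729
  d_3[2] = 82/243*2/9 + 41/243*1/9 + 23/81*2/9 + 17/81*4/9 = 547/2187
  d_3[3] = 82/243*1/9 + 41/243*2/3 + 23/81*1/9 + 17/81*2/9 = 499/2187
d_3 = (0=760/2187, 1=127/729, 2=547/2187, 3=499/2187)
  d_4[0] = 760/2187*5/9 + 127/729*1/9 + 547/2187*1/3 + 499/2187*2/9 = 6820/19683
  d_4[1] = 760/2187*1/9 + 127/729*1/9 + 547/2187*1/3 + 499/2187*1/9 = 3281/19683
  d_4[2] = 760/2187*2/9 + 127/729*1/9 + 547/2187*2/9 + 499/2187*4/9 = 4991/19683
  d_4[3] = 760/2187*1/9 + 127/729*2/3 + 547/2187*1/9 + 499/2187*2/9 = 4591/19683
d_4 = (0=6820/19683, 1=3281/19683, 2=4991/19683, 3=4591/19683)

Answer: 6820/19683 3281/19683 4991/19683 4591/19683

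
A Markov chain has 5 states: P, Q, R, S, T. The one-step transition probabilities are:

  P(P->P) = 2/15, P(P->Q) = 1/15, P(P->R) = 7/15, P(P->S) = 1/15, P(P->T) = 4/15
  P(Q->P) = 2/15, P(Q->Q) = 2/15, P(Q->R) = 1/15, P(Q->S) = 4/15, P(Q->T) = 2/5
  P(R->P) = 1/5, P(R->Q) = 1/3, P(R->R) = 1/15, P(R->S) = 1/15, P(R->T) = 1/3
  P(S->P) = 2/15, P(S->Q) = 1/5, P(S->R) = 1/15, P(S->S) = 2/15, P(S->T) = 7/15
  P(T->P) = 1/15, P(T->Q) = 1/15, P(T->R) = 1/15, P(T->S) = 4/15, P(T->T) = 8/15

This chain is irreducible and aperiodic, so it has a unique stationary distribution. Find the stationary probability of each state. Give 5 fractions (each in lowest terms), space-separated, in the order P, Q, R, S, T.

Answer: 5281/47724 6259/47724 2647/23862 3121/15908 21527/47724

Derivation:
The stationary distribution satisfies pi = pi * P, i.e.:
  pi_P = 2/15*pi_P + 2/15*pi_Q + 1/5*pi_R + 2/15*pi_S + 1/15*pi_T
  pi_Q = 1/15*pi_P + 2/15*pi_Q + 1/3*pi_R + 1/5*pi_S + 1/15*pi_T
  pi_R = 7/15*pi_P + 1/15*pi_Q + 1/15*pi_R + 1/15*pi_S + 1/15*pi_T
  pi_S = 1/15*pi_P + 4/15*pi_Q + 1/15*pi_R + 2/15*pi_S + 4/15*pi_T
  pi_T = 4/15*pi_P + 2/5*pi_Q + 1/3*pi_R + 7/15*pi_S + 8/15*pi_T
with normalization: pi_P + pi_Q + pi_R + pi_S + pi_T = 1.

Using the first 4 balance equations plus normalization, the linear system A*pi = b is:
  [-13/15, 2/15, 1/5, 2/15, 1/15] . pi = 0
  [1/15, -13/15, 1/3, 1/5, 1/15] . pi = 0
  [7/15, 1/15, -14/15, 1/15, 1/15] . pi = 0
  [1/15, 4/15, 1/15, -13/15, 4/15] . pi = 0
  [1, 1, 1, 1, 1] . pi = 1

Solving yields:
  pi_P = 5281/47724
  pi_Q = 6259/47724
  pi_R = 2647/23862
  pi_S = 3121/15908
  pi_T = 21527/47724

Verification (pi * P):
  5281/47724*2/15 + 6259/47724*2/15 + 2647/23862*1/5 + 3121/15908*2/15 + 21527/47724*1/15 = 5281/47724 = pi_P  (ok)
  5281/47724*1/15 + 6259/47724*2/15 + 2647/23862*1/3 + 3121/15908*1/5 + 21527/47724*1/15 = 6259/47724 = pi_Q  (ok)
  5281/47724*7/15 + 6259/47724*1/15 + 2647/23862*1/15 + 3121/15908*1/15 + 21527/47724*1/15 = 2647/23862 = pi_R  (ok)
  5281/47724*1/15 + 6259/47724*4/15 + 2647/23862*1/15 + 3121/15908*2/15 + 21527/47724*4/15 = 3121/15908 = pi_S  (ok)
  5281/47724*4/15 + 6259/47724*2/5 + 2647/23862*1/3 + 3121/15908*7/15 + 21527/47724*8/15 = 21527/47724 = pi_T  (ok)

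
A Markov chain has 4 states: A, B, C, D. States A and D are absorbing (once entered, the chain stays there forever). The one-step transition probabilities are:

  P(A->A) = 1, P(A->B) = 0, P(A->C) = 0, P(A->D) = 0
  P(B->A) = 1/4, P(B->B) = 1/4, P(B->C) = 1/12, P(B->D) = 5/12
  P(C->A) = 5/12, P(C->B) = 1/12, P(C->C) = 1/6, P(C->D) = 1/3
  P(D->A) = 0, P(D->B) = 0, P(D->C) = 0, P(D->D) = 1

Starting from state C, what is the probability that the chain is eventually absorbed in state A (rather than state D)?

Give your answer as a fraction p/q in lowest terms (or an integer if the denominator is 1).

Answer: 48/89

Derivation:
Let a_i = P(absorbed in A | start in state i).
Boundary conditions: a_A = 1, a_D = 0.
For each transient state i, a_i = sum_j P(i->j) * a_j:
  a_B = 1/4*a_A + 1/4*a_B + 1/12*a_C + 5/12*a_D
  a_C = 5/12*a_A + 1/12*a_B + 1/6*a_C + 1/3*a_D

Substituting a_A = 1 and a_D = 0, rearrange to (I - Q) a = r where r[i] = P(i -> A):
  [3/4, -1/12] . (a_B, a_C) = 1/4
  [-1/12, 5/6] . (a_B, a_C) = 5/12

Solving yields:
  a_B = 35/89
  a_C = 48/89

Starting state is C, so the absorption probability is a_C = 48/89.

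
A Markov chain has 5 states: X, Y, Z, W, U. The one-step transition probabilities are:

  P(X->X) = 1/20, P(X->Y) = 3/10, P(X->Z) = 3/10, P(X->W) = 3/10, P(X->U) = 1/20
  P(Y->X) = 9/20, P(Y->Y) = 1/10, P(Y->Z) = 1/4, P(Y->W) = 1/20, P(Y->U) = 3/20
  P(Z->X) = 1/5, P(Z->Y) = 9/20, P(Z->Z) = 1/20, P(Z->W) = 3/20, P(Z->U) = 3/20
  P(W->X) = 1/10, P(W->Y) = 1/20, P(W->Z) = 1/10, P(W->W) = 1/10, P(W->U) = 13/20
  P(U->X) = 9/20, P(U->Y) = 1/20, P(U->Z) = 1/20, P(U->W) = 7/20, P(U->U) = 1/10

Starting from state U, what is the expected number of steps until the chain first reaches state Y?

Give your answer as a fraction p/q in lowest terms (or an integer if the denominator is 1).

Answer: 72260/11413

Derivation:
Let h_i = expected steps to first reach Y from state i.
Boundary: h_Y = 0.
First-step equations for the other states:
  h_X = 1 + 1/20*h_X + 3/10*h_Y + 3/10*h_Z + 3/10*h_W + 1/20*h_U
  h_Z = 1 + 1/5*h_X + 9/20*h_Y + 1/20*h_Z + 3/20*h_W + 3/20*h_U
  h_W = 1 + 1/10*h_X + 1/20*h_Y + 1/10*h_Z + 1/10*h_W + 13/20*h_U
  h_U = 1 + 9/20*h_X + 1/20*h_Y + 1/20*h_Z + 7/20*h_W + 1/10*h_U

Substituting h_Y = 0 and rearranging gives the linear system (I - Q) h = 1:
  [19/20, -3/10, -3/10, -1/20] . (h_X, h_Z, h_W, h_U) = 1
  [-1/5, 19/20, -3/20, -3/20] . (h_X, h_Z, h_W, h_U) = 1
  [-1/10, -1/10, 9/10, -13/20] . (h_X, h_Z, h_W, h_U) = 1
  [-9/20, -1/20, -7/20, 9/10] . (h_X, h_Z, h_W, h_U) = 1

Solving yields:
  h_X = 54700/11413
  h_Z = 465/113
  h_W = 76165/11413
  h_U = 72260/11413

Starting state is U, so the expected hitting time is h_U = 72260/11413.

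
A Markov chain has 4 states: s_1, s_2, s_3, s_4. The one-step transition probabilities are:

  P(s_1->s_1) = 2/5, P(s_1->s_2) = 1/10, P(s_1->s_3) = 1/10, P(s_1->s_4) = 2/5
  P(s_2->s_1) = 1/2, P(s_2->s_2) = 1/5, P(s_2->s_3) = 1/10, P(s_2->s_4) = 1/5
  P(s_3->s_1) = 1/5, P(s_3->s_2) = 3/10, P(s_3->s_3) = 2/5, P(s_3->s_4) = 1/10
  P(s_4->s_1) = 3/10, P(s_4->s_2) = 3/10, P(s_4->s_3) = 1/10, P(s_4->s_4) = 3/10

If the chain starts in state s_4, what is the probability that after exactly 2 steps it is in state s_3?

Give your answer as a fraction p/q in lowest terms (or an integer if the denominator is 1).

Answer: 13/100

Derivation:
Computing P^2 by repeated multiplication:
P^1 =
  s_1: [2/5, 1/10, 1/10, 2/5]
  s_2: [1/2, 1/5, 1/10, 1/5]
  s_3: [1/5, 3/10, 2/5, 1/10]
  s_4: [3/10, 3/10, 1/10, 3/10]
P^2 =
  s_1: [7/20, 21/100, 13/100, 31/100]
  s_2: [19/50, 9/50, 13/100, 31/100]
  s_3: [17/50, 23/100, 11/50, 21/100]
  s_4: [19/50, 21/100, 13/100, 7/25]

(P^2)[s_4 -> s_3] = 13/100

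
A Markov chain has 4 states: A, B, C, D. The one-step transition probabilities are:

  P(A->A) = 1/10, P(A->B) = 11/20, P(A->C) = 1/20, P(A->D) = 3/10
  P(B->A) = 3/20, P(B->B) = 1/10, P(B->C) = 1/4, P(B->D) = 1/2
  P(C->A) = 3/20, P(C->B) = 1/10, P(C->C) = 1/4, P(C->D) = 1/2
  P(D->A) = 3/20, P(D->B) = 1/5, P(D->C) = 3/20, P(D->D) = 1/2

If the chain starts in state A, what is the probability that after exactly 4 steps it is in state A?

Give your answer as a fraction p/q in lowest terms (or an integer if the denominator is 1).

Computing P^4 by repeated multiplication:
P^1 =
  A: [1/10, 11/20, 1/20, 3/10]
  B: [3/20, 1/10, 1/4, 1/2]
  C: [3/20, 1/10, 1/4, 1/2]
  D: [3/20, 1/5, 3/20, 1/2]
P^2 =
  A: [29/200, 7/40, 1/5, 12/25]
  B: [57/400, 87/400, 17/100, 47/100]
  C: [57/400, 87/400, 17/100, 47/100]
  D: [57/400, 87/400, 17/100, 47/100]
P^3 =
  A: [571/4000, 853/4000, 173/1000, 471/1000]
  B: [1143/8000, 1689/8000, 349/2000, 943/2000]
  C: [1143/8000, 1689/8000, 349/2000, 943/2000]
  D: [1143/8000, 1689/8000, 349/2000, 943/2000]
P^4 =
  A: [11429/80000, 16907/80000, 3487/20000, 9429/20000]
  B: [22857/160000, 33831/160000, 6971/40000, 18857/40000]
  C: [22857/160000, 33831/160000, 6971/40000, 18857/40000]
  D: [22857/160000, 33831/160000, 6971/40000, 18857/40000]

(P^4)[A -> A] = 11429/80000

Answer: 11429/80000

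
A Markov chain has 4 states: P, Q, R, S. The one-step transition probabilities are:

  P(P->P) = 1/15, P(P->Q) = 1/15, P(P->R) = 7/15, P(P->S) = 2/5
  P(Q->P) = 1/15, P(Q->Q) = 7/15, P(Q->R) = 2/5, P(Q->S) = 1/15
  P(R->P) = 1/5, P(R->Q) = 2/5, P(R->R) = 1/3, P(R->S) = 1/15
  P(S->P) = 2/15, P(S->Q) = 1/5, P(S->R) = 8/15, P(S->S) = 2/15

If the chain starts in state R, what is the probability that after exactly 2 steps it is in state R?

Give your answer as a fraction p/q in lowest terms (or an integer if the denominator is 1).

Answer: 2/5

Derivation:
Computing P^2 by repeated multiplication:
P^1 =
  P: [1/15, 1/15, 7/15, 2/5]
  Q: [1/15, 7/15, 2/5, 1/15]
  R: [1/5, 2/5, 1/3, 1/15]
  S: [2/15, 1/5, 8/15, 2/15]
P^2 =
  P: [7/45, 68/225, 32/75, 26/225]
  Q: [28/225, 89/225, 29/75, 7/75]
  R: [26/225, 26/75, 2/5, 31/225]
  S: [11/75, 77/225, 88/225, 3/25]

(P^2)[R -> R] = 2/5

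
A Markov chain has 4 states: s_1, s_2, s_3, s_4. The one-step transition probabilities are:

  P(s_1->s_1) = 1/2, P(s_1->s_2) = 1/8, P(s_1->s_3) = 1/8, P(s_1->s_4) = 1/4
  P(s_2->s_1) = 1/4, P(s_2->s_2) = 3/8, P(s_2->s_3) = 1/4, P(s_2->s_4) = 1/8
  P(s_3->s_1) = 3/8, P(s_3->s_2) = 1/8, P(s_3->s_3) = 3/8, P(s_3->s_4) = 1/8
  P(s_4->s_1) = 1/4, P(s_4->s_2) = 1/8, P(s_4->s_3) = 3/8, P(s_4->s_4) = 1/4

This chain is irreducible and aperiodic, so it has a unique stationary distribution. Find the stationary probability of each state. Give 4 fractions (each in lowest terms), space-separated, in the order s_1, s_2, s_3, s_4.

Answer: 113/300 1/6 13/50 59/300

Derivation:
The stationary distribution satisfies pi = pi * P, i.e.:
  pi_s_1 = 1/2*pi_s_1 + 1/4*pi_s_2 + 3/8*pi_s_3 + 1/4*pi_s_4
  pi_s_2 = 1/8*pi_s_1 + 3/8*pi_s_2 + 1/8*pi_s_3 + 1/8*pi_s_4
  pi_s_3 = 1/8*pi_s_1 + 1/4*pi_s_2 + 3/8*pi_s_3 + 3/8*pi_s_4
  pi_s_4 = 1/4*pi_s_1 + 1/8*pi_s_2 + 1/8*pi_s_3 + 1/4*pi_s_4
with normalization: pi_s_1 + pi_s_2 + pi_s_3 + pi_s_4 = 1.

Using the first 3 balance equations plus normalization, the linear system A*pi = b is:
  [-1/2, 1/4, 3/8, 1/4] . pi = 0
  [1/8, -5/8, 1/8, 1/8] . pi = 0
  [1/8, 1/4, -5/8, 3/8] . pi = 0
  [1, 1, 1, 1] . pi = 1

Solving yields:
  pi_s_1 = 113/300
  pi_s_2 = 1/6
  pi_s_3 = 13/50
  pi_s_4 = 59/300

Verification (pi * P):
  113/300*1/2 + 1/6*1/4 + 13/50*3/8 + 59/300*1/4 = 113/300 = pi_s_1  (ok)
  113/300*1/8 + 1/6*3/8 + 13/50*1/8 + 59/300*1/8 = 1/6 = pi_s_2  (ok)
  113/300*1/8 + 1/6*1/4 + 13/50*3/8 + 59/300*3/8 = 13/50 = pi_s_3  (ok)
  113/300*1/4 + 1/6*1/8 + 13/50*1/8 + 59/300*1/4 = 59/300 = pi_s_4  (ok)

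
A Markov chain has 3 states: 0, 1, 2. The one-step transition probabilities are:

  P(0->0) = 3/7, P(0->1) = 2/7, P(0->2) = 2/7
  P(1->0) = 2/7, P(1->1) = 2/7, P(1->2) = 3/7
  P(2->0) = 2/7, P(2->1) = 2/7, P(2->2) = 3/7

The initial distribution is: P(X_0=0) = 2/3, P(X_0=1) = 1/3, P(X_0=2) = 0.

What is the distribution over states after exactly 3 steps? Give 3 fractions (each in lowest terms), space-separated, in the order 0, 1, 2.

Answer: 344/1029 2/7 391/1029

Derivation:
Propagating the distribution step by step (d_{t+1} = d_t * P):
d_0 = (0=2/3, 1=1/3, 2=0)
  d_1[0] = 2/3*3/7 + 1/3*2/7 + 0*2/7 = 8/21
  d_1[1] = 2/3*2/7 + 1/3*2/7 + 0*2/7 = 2/7
  d_1[2] = 2/3*2/7 + 1/3*3/7 + 0*3/7 = 1/3
d_1 = (0=8/21, 1=2/7, 2=1/3)
  d_2[0] = 8/21*3/7 + 2/7*2/7 + 1/3*2/7 = 50/147
  d_2[1] = 8/21*2/7 + 2/7*2/7 + 1/3*2/7 = 2/7
  d_2[2] = 8/21*2/7 + 2/7*3/7 + 1/3*3/7 = 55/147
d_2 = (0=50/147, 1=2/7, 2=55/147)
  d_3[0] = 50/147*3/7 + 2/7*2/7 + 55/147*2/7 = 344/1029
  d_3[1] = 50/147*2/7 + 2/7*2/7 + 55/147*2/7 = 2/7
  d_3[2] = 50/147*2/7 + 2/7*3/7 + 55/147*3/7 = 391/1029
d_3 = (0=344/1029, 1=2/7, 2=391/1029)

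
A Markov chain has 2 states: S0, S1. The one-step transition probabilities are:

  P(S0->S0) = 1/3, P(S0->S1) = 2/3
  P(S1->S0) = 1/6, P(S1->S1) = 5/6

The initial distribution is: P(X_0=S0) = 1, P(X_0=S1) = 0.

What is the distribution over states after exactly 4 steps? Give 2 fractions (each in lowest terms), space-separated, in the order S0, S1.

Propagating the distribution step by step (d_{t+1} = d_t * P):
d_0 = (S0=1, S1=0)
  d_1[S0] = 1*1/3 + 0*1/6 = 1/3
  d_1[S1] = 1*2/3 + 0*5/6 = 2/3
d_1 = (S0=1/3, S1=2/3)
  d_2[S0] = 1/3*1/3 + 2/3*1/6 = 2/9
  d_2[S1] = 1/3*2/3 + 2/3*5/6 = 7/9
d_2 = (S0=2/9, S1=7/9)
  d_3[S0] = 2/9*1/3 + 7/9*1/6 = 11/54
  d_3[S1] = 2/9*2/3 + 7/9*5/6 = 43/54
d_3 = (S0=11/54, S1=43/54)
  d_4[S0] = 11/54*1/3 + 43/54*1/6 = 65/324
  d_4[S1] = 11/54*2/3 + 43/54*5/6 = 259/324
d_4 = (S0=65/324, S1=259/324)

Answer: 65/324 259/324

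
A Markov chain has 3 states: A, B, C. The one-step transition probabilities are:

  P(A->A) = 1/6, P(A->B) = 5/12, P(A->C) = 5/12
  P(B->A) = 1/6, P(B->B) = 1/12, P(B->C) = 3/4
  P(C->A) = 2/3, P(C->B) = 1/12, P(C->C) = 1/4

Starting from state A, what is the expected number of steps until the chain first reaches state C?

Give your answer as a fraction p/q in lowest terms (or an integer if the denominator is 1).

Let h_i = expected steps to first reach C from state i.
Boundary: h_C = 0.
First-step equations for the other states:
  h_A = 1 + 1/6*h_A + 5/12*h_B + 5/12*h_C
  h_B = 1 + 1/6*h_A + 1/12*h_B + 3/4*h_C

Substituting h_C = 0 and rearranging gives the linear system (I - Q) h = 1:
  [5/6, -5/12] . (h_A, h_B) = 1
  [-1/6, 11/12] . (h_A, h_B) = 1

Solving yields:
  h_A = 48/25
  h_B = 36/25

Starting state is A, so the expected hitting time is h_A = 48/25.

Answer: 48/25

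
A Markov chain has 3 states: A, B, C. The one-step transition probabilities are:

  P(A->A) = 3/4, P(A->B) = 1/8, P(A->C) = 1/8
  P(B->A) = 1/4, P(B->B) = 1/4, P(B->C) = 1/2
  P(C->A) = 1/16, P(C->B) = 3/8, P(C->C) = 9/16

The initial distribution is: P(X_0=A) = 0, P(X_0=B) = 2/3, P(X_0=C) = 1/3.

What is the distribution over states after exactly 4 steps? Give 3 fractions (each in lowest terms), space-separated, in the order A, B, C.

Propagating the distribution step by step (d_{t+1} = d_t * P):
d_0 = (A=0, B=2/3, C=1/3)
  d_1[A] = 0*3/4 + 2/3*1/4 + 1/3*1/16 = 3/16
  d_1[B] = 0*1/8 + 2/3*1/4 + 1/3*3/8 = 7/24
  d_1[C] = 0*1/8 + 2/3*1/2 + 1/3*9/16 = 25/48
d_1 = (A=3/16, B=7/24, C=25/48)
  d_2[A] = 3/16*3/4 + 7/24*1/4 + 25/48*1/16 = 63/256
  d_2[B] = 3/16*1/8 + 7/24*1/4 + 25/48*3/8 = 7/24
  d_2[C] = 3/16*1/8 + 7/24*1/2 + 25/48*9/16 = 355/768
d_2 = (A=63/256, B=7/24, C=355/768)
  d_3[A] = 63/256*3/4 + 7/24*1/4 + 355/768*1/16 = 1173/4096
  d_3[B] = 63/256*1/8 + 7/24*1/4 + 355/768*3/8 = 851/3072
  d_3[C] = 63/256*1/8 + 7/24*1/2 + 355/768*9/16 = 5365/12288
d_3 = (A=1173/4096, B=851/3072, C=5365/12288)
  d_4[A] = 1173/4096*3/4 + 851/3072*1/4 + 5365/12288*1/16 = 20403/65536
  d_4[B] = 1173/4096*1/8 + 851/3072*1/4 + 5365/12288*3/8 = 13211/49152
  d_4[C] = 1173/4096*1/8 + 851/3072*1/2 + 5365/12288*9/16 = 82555/196608
d_4 = (A=20403/65536, B=13211/49152, C=82555/196608)

Answer: 20403/65536 13211/49152 82555/196608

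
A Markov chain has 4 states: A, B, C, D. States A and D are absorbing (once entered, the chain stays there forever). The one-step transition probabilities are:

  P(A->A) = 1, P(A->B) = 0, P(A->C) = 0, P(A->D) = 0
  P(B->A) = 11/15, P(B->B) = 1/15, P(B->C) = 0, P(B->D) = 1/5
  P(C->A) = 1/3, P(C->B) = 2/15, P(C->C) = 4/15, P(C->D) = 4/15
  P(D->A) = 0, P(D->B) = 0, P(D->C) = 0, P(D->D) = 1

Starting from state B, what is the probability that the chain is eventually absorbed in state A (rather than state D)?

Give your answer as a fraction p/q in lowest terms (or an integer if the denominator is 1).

Answer: 11/14

Derivation:
Let a_i = P(absorbed in A | start in state i).
Boundary conditions: a_A = 1, a_D = 0.
For each transient state i, a_i = sum_j P(i->j) * a_j:
  a_B = 11/15*a_A + 1/15*a_B + 0*a_C + 1/5*a_D
  a_C = 1/3*a_A + 2/15*a_B + 4/15*a_C + 4/15*a_D

Substituting a_A = 1 and a_D = 0, rearrange to (I - Q) a = r where r[i] = P(i -> A):
  [14/15, 0] . (a_B, a_C) = 11/15
  [-2/15, 11/15] . (a_B, a_C) = 1/3

Solving yields:
  a_B = 11/14
  a_C = 46/77

Starting state is B, so the absorption probability is a_B = 11/14.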